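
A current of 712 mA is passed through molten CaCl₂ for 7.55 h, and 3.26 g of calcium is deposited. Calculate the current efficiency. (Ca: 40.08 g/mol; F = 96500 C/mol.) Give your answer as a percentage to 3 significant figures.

81.1%

Q = 0.712 × 27180 = 19350 C
n(e⁻) = 19350 / 96500 = 0.2005 mol
Ca²⁺ + 2e⁻ → Ca, so theoretical n(Ca) = 0.1003 mol → 4.020 g
Efficiency = 3.26 / 4.020 = 0.8109 = 81.1%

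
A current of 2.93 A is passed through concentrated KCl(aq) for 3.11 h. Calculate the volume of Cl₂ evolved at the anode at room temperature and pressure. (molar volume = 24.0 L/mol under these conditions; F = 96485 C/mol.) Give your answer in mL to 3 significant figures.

4080 mL

Q = It = 2.93 × 11196 = 32800 C
Moles of electrons = 32800 / 96485 = 0.3399 mol
2Cl⁻ → Cl₂ + 2e⁻, so n(Cl₂) = 0.3399 / 2 = 0.1700 mol
V = 0.1700 × 24.0 = 4.080 L
= 4080 mL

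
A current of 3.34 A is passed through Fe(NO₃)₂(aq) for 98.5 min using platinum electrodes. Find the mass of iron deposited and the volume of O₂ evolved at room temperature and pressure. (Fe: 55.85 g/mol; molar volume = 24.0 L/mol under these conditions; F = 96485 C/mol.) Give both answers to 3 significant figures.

5.71 g Fe; 1.23 L O₂

Q = 3.34 × 5910 = 19740 C; n(e⁻) = 19740 / 96485 = 0.2046 mol
Cathode: Fe²⁺ + 2e⁻ → Fe → n(Fe) = 0.2046/2 = 0.1023 mol → 5.71 g
Anode: 2H₂O → O₂ + 4H⁺ + 4e⁻ → n(O₂) = 0.2046/4 = 0.05115 mol → 1.23 L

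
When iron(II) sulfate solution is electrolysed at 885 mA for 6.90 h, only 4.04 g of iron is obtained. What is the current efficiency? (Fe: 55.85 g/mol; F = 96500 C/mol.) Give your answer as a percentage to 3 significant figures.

Q = 0.885 × 24840 = 21980 C
n(e⁻) = 21980 / 96500 = 0.2278 mol
Fe²⁺ + 2e⁻ → Fe, so theoretical n(Fe) = 0.1139 mol → 6.361 g
Efficiency = 4.04 / 6.361 = 0.6351 = 63.5%

63.5%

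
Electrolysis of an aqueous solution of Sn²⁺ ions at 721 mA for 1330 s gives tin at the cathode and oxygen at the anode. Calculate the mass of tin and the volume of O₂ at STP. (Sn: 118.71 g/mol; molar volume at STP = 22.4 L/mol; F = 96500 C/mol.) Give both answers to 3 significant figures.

0.590 g Sn; 0.0556 L O₂

Q = 0.721 × 1330 = 958.9 C; n(e⁻) = 958.9 / 96500 = 0.009937 mol
Cathode: Sn²⁺ + 2e⁻ → Sn → n(Sn) = 0.009937/2 = 0.004969 mol → 0.590 g
Anode: 2H₂O → O₂ + 4H⁺ + 4e⁻ → n(O₂) = 0.009937/4 = 0.002484 mol → 0.0556 L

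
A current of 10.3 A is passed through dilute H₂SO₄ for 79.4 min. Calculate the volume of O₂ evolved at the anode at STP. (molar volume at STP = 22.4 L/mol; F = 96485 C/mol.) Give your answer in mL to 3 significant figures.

Charge passed = 10.3 × 4764 = 49070 C
n(e⁻) = Q/F = 49070/96485 = 0.5086 mol
2H₂O → O₂ + 4H⁺ + 4e⁻, so n(O₂) = 0.5086 / 4 = 0.1272 mol
V = 0.1272 × 22.4 = 2.849 L
= 2850 mL

2850 mL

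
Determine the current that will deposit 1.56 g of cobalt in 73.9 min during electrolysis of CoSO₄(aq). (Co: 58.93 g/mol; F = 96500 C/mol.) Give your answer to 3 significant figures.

n(Co) = 1.56 / 58.93 = 0.02647 mol
Co²⁺ + 2e⁻ → Co, so n(e⁻) = 2 × 0.02647 = 0.05294 mol
Q = 0.05294 × 96500 = 5109 C
I = Q / t = 5109 / 4434 s = 1.15 A

1.15 A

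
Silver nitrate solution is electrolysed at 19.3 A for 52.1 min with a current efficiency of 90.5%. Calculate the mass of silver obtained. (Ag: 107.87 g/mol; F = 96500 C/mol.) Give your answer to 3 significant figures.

61.0 g

Q = 19.3 × 3126 = 60330 C
n(e⁻) = 60330 / 96500 = 0.6252 mol
Ag⁺ + e⁻ → Ag, so theoretical m(Ag) = 0.6252 × 107.87 = 67.44 g
Actual mass = 90.5% × 67.44 = 61.0 g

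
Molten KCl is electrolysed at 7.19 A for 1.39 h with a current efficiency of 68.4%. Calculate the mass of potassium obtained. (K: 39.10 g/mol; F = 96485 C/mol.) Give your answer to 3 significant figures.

Q = 7.19 × 5004 = 35980 C
n(e⁻) = 35980 / 96485 = 0.3729 mol
K⁺ + e⁻ → K, so theoretical m(K) = 0.3729 × 39.10 = 14.58 g
Actual mass = 68.4% × 14.58 = 9.97 g

9.97 g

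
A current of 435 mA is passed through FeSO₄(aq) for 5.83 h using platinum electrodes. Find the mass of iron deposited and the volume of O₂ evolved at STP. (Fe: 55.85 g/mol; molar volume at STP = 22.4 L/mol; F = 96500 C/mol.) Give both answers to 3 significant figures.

Q = 0.435 × 20988 = 9130 C; n(e⁻) = 9130 / 96500 = 0.09461 mol
Cathode: Fe²⁺ + 2e⁻ → Fe → n(Fe) = 0.09461/2 = 0.04731 mol → 2.64 g
Anode: 2H₂O → O₂ + 4H⁺ + 4e⁻ → n(O₂) = 0.09461/4 = 0.02365 mol → 0.530 L

2.64 g Fe; 0.530 L O₂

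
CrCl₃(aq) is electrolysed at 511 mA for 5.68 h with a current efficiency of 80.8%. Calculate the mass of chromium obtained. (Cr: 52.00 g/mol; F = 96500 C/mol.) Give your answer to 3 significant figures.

Q = 0.511 × 20448 = 10450 C
n(e⁻) = 10450 / 96500 = 0.1083 mol
Cr³⁺ + 3e⁻ → Cr, so theoretical m(Cr) = 0.03610 × 52.00 = 1.877 g
Actual mass = 80.8% × 1.877 = 1.52 g

1.52 g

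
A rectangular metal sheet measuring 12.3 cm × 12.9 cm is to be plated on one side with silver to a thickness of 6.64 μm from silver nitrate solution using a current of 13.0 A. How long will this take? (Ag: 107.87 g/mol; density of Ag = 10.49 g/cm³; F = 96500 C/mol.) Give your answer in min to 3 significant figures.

1.27 min

Plated area = 12.3 × 12.9 = 158.7 cm²
Volume = 158.7 × 6.64×10⁻⁴ cm = 0.1054 cm³
m(Ag) = 0.1054 × 10.49 = 1.106 g
n(Ag) = 1.106 / 107.87 = 0.01025 mol; n(e⁻) = 0.01025 mol
Q = 0.01025 × 96500 = 989.1 C
t = 989.1 / 13.0 = 76.08 s = 1.27 min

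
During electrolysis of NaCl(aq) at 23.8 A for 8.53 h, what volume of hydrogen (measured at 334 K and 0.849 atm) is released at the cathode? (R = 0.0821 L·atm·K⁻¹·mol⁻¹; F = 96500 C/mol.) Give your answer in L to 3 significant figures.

Charge passed = 23.8 × 30708 = 7.309×10^5 C
n(e⁻) = 7.309×10^5 / 96500 = 7.574 mol
2H⁺ + 2e⁻ → H₂, so n(H₂) = 7.574 / 2 = 3.787 mol
V = nRT/P = 3.787 × 0.0821 × 334 / 0.849 = 122.3 L

122 L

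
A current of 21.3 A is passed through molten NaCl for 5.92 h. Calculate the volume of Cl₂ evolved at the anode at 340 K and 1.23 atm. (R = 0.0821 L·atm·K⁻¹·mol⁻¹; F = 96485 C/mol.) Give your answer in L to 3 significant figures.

Q = 21.3 A × 21312 s = 4.539×10^5 C
n(e⁻) = Q/F = 4.539×10^5/96485 = 4.704 mol
2Cl⁻ → Cl₂ + 2e⁻, so n(Cl₂) = 4.704 / 2 = 2.352 mol
V = nRT/P = 2.352 × 0.0821 × 340 / 1.23 = 53.38 L

53.4 L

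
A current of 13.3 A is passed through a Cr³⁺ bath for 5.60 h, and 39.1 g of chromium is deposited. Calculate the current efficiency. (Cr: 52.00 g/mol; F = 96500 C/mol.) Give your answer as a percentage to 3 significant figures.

81.2%

Q = 13.3 × 20160 = 2.681×10^5 C
n(e⁻) = 2.681×10^5 / 96500 = 2.778 mol
Cr³⁺ + 3e⁻ → Cr, so theoretical n(Cr) = 0.9260 mol → 48.15 g
Efficiency = 39.1 / 48.15 = 0.8120 = 81.2%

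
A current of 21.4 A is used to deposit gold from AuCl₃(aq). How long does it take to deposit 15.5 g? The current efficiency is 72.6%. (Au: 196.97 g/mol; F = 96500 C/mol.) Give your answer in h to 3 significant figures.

n(Au) = 15.5 / 196.97 = 0.07869 mol
Au³⁺ + 3e⁻ → Au, so n(e⁻) = 3 × 0.07869 = 0.2361 mol
Q = 0.2361 × 96500 / 0.726 = 31380 C
t = Q / I = 31380 / 21.4 = 1466 s = 0.407 h

0.407 h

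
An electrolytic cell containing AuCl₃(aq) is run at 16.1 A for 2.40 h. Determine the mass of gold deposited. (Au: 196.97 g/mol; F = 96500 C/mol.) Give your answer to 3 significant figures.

94.6 g

Q = It = 16.1 × 8640 = 1.391×10^5 C
Moles of electrons = 1.391×10^5 / 96500 = 1.441 mol
Au³⁺ + 3e⁻ → Au, so n(Au) = 1.441 / 3 = 0.4803 mol
m = 0.4803 × 196.97 = 94.6 g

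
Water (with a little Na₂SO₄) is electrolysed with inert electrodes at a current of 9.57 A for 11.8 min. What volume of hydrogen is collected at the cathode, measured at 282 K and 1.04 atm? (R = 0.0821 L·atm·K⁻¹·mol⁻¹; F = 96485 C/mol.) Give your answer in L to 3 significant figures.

Charge passed = 9.57 × 708 = 6776 C
n(e⁻) = 6776 / 96485 = 0.07023 mol
2H⁺ + 2e⁻ → H₂, so n(H₂) = 0.07023 / 2 = 0.03512 mol
V = nRT/P = 0.03512 × 0.0821 × 282 / 1.04 = 0.7818 L

0.782 L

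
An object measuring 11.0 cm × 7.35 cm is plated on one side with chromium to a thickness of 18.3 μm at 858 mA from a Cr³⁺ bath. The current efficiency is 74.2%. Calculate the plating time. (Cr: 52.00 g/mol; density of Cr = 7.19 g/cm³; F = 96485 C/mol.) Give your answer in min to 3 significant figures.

155 min

Plated area = 11.0 × 7.35 = 80.85 cm²
Volume = 80.85 × 18.3×10⁻⁴ cm = 0.1480 cm³
m(Cr) = 0.1480 × 7.19 = 1.064 g
n(Cr) = 1.064 / 52.00 = 0.02046 mol; n(e⁻) = 3 × 0.02046 = 0.06138 mol
Q = 0.06138 × 96485 / 0.742 = 7981 C
t = 7981 / 0.858 = 9302 s = 155 min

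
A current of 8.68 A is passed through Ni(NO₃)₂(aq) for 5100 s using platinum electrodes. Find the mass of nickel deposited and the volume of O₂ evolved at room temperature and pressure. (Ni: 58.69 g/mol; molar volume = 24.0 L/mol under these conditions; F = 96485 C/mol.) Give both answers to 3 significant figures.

13.5 g Ni; 2.75 L O₂

Q = 8.68 × 5100 = 44270 C; n(e⁻) = 44270 / 96485 = 0.4588 mol
Cathode: Ni²⁺ + 2e⁻ → Ni → n(Ni) = 0.4588/2 = 0.2294 mol → 13.5 g
Anode: 2H₂O → O₂ + 4H⁺ + 4e⁻ → n(O₂) = 0.4588/4 = 0.1147 mol → 2.75 L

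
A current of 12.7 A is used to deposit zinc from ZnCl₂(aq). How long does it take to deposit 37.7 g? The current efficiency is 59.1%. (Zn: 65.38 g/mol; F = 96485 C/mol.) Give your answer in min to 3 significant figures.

247 min

n(Zn) = 37.7 / 65.38 = 0.5766 mol
Zn²⁺ + 2e⁻ → Zn, so n(e⁻) = 2 × 0.5766 = 1.153 mol
Q = 1.153 × 96485 / 0.591 = 1.882×10^5 C
t = Q / I = 1.882×10^5 / 12.7 = 14820 s = 247 min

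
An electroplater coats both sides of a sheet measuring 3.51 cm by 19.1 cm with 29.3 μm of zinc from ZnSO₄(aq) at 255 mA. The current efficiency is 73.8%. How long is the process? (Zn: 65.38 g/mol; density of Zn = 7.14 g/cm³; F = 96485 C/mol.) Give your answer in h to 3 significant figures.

Plated area = 2 × 3.51 × 19.1 = 134.1 cm²
Volume = 134.1 × 29.3×10⁻⁴ cm = 0.3929 cm³
m(Zn) = 0.3929 × 7.14 = 2.805 g
n(Zn) = 2.805 / 65.38 = 0.04290 mol; n(e⁻) = 2 × 0.04290 = 0.08580 mol
Q = 0.08580 × 96485 / 0.738 = 11220 C
t = 11220 / 0.255 = 44000 s = 12.2 h

12.2 h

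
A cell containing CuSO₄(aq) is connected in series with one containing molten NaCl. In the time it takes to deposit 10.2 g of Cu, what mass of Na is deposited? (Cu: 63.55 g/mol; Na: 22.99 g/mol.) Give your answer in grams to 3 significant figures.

n(Cu) = 10.2 / 63.55 = 0.1605 mol
Cu²⁺ + 2e⁻ → Cu, so n(e⁻) = 2 × 0.1605 = 0.3210 mol
Same current for the same time ⇒ same n(e⁻) = 0.3210 mol in both cells.
Na⁺ + e⁻ → Na, so n(Na) = 0.3210 mol
m(Na) = 0.3210 × 22.99 = 7.38 g

7.38 g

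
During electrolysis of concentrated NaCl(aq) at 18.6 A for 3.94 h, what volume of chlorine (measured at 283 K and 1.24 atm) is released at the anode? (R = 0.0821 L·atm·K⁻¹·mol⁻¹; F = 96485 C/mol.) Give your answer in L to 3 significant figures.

25.6 L

Q = It = 18.6 × 14184 = 2.638×10^5 C
n(e⁻) = 2.638×10^5 / 96485 = 2.734 mol
2Cl⁻ → Cl₂ + 2e⁻, so n(Cl₂) = 2.734 / 2 = 1.367 mol
V = nRT/P = 1.367 × 0.0821 × 283 / 1.24 = 25.61 L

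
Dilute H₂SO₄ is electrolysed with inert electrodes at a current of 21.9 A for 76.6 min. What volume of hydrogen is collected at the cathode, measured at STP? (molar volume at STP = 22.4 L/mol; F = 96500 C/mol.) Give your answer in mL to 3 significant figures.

11700 mL

Charge passed = 21.9 × 4596 = 1.007×10^5 C
n(e⁻) = 1.007×10^5 / 96500 = 1.044 mol
2H⁺ + 2e⁻ → H₂, so n(H₂) = 1.044 / 2 = 0.5220 mol
V = 0.5220 × 22.4 = 11.69 L
= 11700 mL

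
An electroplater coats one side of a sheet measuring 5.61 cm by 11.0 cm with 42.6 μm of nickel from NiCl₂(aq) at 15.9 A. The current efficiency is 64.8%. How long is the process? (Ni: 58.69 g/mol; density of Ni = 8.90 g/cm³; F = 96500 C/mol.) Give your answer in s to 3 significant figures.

747 s

Plated area = 5.61 × 11.0 = 61.71 cm²
Volume = 61.71 × 42.6×10⁻⁴ cm = 0.2629 cm³
m(Ni) = 0.2629 × 8.90 = 2.340 g
n(Ni) = 2.340 / 58.69 = 0.03987 mol; n(e⁻) = 2 × 0.03987 = 0.07974 mol
Q = 0.07974 × 96500 / 0.648 = 11870 C
t = 11870 / 15.9 = 746.5 s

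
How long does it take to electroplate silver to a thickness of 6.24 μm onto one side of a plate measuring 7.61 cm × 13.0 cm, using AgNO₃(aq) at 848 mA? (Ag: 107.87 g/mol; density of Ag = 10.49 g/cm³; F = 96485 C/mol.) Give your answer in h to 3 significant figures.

Plated area = 7.61 × 13.0 = 98.93 cm²
Volume = 98.93 × 6.24×10⁻⁴ cm = 0.06173 cm³
m(Ag) = 0.06173 × 10.49 = 0.6475 g
n(Ag) = 0.6475 / 107.87 = 0.006003 mol; n(e⁻) = 0.006003 mol
Q = 0.006003 × 96485 = 579.2 C
t = 579.2 / 0.848 = 683.0 s = 0.190 h

0.190 h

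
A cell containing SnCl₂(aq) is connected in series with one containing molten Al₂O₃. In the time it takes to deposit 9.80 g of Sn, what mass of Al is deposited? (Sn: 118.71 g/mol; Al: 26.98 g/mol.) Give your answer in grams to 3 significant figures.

n(Sn) = 9.80 / 118.71 = 0.08255 mol
Sn²⁺ + 2e⁻ → Sn, so n(e⁻) = 2 × 0.08255 = 0.1651 mol
Since the cells are in series, n(e⁻) in the Al cell is also 0.1651 mol.
Al³⁺ + 3e⁻ → Al, so n(Al) = 0.1651 / 3 = 0.05503 mol
m(Al) = 0.05503 × 26.98 = 1.48 g

1.48 g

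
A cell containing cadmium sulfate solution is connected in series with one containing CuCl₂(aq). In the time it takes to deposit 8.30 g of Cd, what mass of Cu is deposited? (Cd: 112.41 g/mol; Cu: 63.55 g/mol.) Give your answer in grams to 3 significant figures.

4.69 g

n(Cd) = 8.30 / 112.41 = 0.07384 mol
Cd²⁺ + 2e⁻ → Cd, so n(e⁻) = 2 × 0.07384 = 0.1477 mol
Since the cells are in series, n(e⁻) in the Cu cell is also 0.1477 mol.
Cu²⁺ + 2e⁻ → Cu, so n(Cu) = 0.1477 / 2 = 0.07385 mol
m(Cu) = 0.07385 × 63.55 = 4.69 g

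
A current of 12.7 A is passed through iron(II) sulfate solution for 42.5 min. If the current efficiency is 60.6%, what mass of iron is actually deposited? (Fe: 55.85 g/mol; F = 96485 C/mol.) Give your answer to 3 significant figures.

Q = 12.7 × 2550 = 32390 C
n(e⁻) = 32390 / 96485 = 0.3357 mol
Fe²⁺ + 2e⁻ → Fe, so theoretical m(Fe) = 0.1679 × 55.85 = 9.377 g
Actual mass = 60.6% × 9.377 = 5.68 g

5.68 g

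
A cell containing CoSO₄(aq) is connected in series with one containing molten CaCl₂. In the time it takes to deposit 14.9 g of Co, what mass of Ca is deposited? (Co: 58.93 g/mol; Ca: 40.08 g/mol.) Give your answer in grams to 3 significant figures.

n(Co) = 14.9 / 58.93 = 0.2528 mol
Co²⁺ + 2e⁻ → Co, so n(e⁻) = 2 × 0.2528 = 0.5056 mol
In series, the same 0.5056 mol of electrons flows through the second cell.
Ca²⁺ + 2e⁻ → Ca, so n(Ca) = 0.5056 / 2 = 0.2528 mol
m(Ca) = 0.2528 × 40.08 = 10.1 g

10.1 g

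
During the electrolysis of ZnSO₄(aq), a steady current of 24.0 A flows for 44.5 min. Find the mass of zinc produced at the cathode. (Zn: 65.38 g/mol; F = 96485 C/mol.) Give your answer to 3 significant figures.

Q = 24.0 A × 2670 s = 64080 C
n(e⁻) = Q/F = 64080/96485 = 0.6641 mol
Zn²⁺ + 2e⁻ → Zn, so n(Zn) = 0.6641 / 2 = 0.3321 mol
m = 0.3321 × 65.38 = 21.7 g

21.7 g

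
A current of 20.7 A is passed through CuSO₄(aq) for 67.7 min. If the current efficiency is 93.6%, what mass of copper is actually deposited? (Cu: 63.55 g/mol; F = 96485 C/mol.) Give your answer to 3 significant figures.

Q = 20.7 × 4062 = 84080 C
n(e⁻) = 84080 / 96485 = 0.8714 mol
Cu²⁺ + 2e⁻ → Cu, so theoretical m(Cu) = 0.4357 × 63.55 = 27.69 g
Actual mass = 93.6% × 27.69 = 25.9 g

25.9 g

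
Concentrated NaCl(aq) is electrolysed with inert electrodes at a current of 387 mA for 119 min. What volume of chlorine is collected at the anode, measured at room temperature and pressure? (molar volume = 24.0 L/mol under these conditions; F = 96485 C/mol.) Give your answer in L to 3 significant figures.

Charge passed = 0.387 × 7140 = 2763 C
n(e⁻) = Q/F = 2763/96485 = 0.02864 mol
2Cl⁻ → Cl₂ + 2e⁻, so n(Cl₂) = 0.02864 / 2 = 0.01432 mol
V = 0.01432 × 24.0 = 0.3437 L

0.344 L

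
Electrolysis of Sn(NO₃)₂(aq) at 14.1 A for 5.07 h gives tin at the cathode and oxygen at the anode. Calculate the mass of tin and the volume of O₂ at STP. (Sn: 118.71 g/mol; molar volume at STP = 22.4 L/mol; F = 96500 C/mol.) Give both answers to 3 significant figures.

Q = 14.1 × 18252 = 2.574×10^5 C; n(e⁻) = 2.574×10^5 / 96500 = 2.667 mol
Cathode: Sn²⁺ + 2e⁻ → Sn → n(Sn) = 2.667/2 = 1.334 mol → 158 g
Anode: 2H₂O → O₂ + 4H⁺ + 4e⁻ → n(O₂) = 2.667/4 = 0.6668 mol → 14.9 L

158 g Sn; 14.9 L O₂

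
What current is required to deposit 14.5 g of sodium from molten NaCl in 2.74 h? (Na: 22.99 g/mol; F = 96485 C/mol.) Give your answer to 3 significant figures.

n(Na) = 14.5 / 22.99 = 0.6307 mol
Na⁺ + e⁻ → Na, so n(e⁻) = 0.6307 mol
Q = 0.6307 × 96485 = 60850 C
I = Q / t = 60850 / 9864 s = 6.17 A

6.17 A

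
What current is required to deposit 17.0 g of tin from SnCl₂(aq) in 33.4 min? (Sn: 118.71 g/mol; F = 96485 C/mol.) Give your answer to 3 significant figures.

13.8 A

n(Sn) = 17.0 / 118.71 = 0.1432 mol
Sn²⁺ + 2e⁻ → Sn, so n(e⁻) = 2 × 0.1432 = 0.2864 mol
Q = 0.2864 × 96485 = 27630 C
I = Q / t = 27630 / 2004 s = 13.8 A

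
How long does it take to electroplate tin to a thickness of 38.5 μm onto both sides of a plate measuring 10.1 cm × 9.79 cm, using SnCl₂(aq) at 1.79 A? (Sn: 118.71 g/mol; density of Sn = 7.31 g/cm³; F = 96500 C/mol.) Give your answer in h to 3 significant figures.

1.40 h

Plated area = 2 × 10.1 × 9.79 = 197.8 cm²
Volume = 197.8 × 38.5×10⁻⁴ cm = 0.7615 cm³
m(Sn) = 0.7615 × 7.31 = 5.567 g
n(Sn) = 5.567 / 118.71 = 0.04690 mol; n(e⁻) = 2 × 0.04690 = 0.09380 mol
Q = 0.09380 × 96500 = 9052 C
t = 9052 / 1.79 = 5057 s = 1.40 h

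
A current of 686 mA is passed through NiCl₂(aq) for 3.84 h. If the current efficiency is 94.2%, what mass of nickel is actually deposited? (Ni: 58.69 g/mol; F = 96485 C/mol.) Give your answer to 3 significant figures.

Q = 0.686 × 13824 = 9483 C
n(e⁻) = 9483 / 96485 = 0.09828 mol
Ni²⁺ + 2e⁻ → Ni, so theoretical m(Ni) = 0.04914 × 58.69 = 2.884 g
Actual mass = 94.2% × 2.884 = 2.72 g

2.72 g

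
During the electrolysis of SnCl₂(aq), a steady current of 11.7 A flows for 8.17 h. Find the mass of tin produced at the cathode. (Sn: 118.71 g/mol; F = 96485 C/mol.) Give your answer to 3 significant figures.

Q = 11.7 A × 29412 s = 3.441×10^5 C
n(e⁻) = 3.441×10^5 / 96485 = 3.566 mol
Sn²⁺ + 2e⁻ → Sn, so n(Sn) = 3.566 / 2 = 1.783 mol
m = 1.783 × 118.71 = 212 g

212 g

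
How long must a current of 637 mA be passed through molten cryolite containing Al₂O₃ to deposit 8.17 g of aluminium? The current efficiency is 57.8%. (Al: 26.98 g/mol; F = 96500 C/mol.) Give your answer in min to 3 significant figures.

3970 min

n(Al) = 8.17 / 26.98 = 0.3028 mol
Al³⁺ + 3e⁻ → Al, so n(e⁻) = 3 × 0.3028 = 0.9084 mol
Q = 0.9084 × 96500 / 0.578 = 1.517×10^5 C
t = Q / I = 1.517×10^5 / 0.637 = 2.381×10^5 s = 3970 min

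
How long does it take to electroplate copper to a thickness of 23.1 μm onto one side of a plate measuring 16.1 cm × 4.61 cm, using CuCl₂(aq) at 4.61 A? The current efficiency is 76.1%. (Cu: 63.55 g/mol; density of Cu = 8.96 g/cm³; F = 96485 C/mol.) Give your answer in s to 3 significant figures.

Plated area = 16.1 × 4.61 = 74.22 cm²
Volume = 74.22 × 23.1×10⁻⁴ cm = 0.1714 cm³
m(Cu) = 0.1714 × 8.96 = 1.536 g
n(Cu) = 1.536 / 63.55 = 0.02417 mol; n(e⁻) = 2 × 0.02417 = 0.04834 mol
Q = 0.04834 × 96485 / 0.761 = 6129 C
t = 6129 / 4.61 = 1330 s

1330 s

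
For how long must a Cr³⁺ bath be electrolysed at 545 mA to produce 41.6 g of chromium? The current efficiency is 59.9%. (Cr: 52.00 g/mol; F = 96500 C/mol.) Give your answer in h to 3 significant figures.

n(Cr) = 41.6 / 52.00 = 0.8000 mol
Cr³⁺ + 3e⁻ → Cr, so n(e⁻) = 3 × 0.8000 = 2.400 mol
Q = 2.400 × 96500 / 0.599 = 3.866×10^5 C
t = Q / I = 3.866×10^5 / 0.545 = 7.094×10^5 s = 197 h

197 h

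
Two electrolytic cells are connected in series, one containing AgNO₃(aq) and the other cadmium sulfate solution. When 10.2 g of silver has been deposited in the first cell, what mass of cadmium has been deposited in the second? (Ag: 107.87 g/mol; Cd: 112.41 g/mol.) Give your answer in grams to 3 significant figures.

5.31 g

n(Ag) = 10.2 / 107.87 = 0.09456 mol
Ag⁺ + e⁻ → Ag, so n(e⁻) = 0.09456 mol
In series, the same 0.09456 mol of electrons flows through the second cell.
Cd²⁺ + 2e⁻ → Cd, so n(Cd) = 0.09456 / 2 = 0.04728 mol
m(Cd) = 0.04728 × 112.41 = 5.31 g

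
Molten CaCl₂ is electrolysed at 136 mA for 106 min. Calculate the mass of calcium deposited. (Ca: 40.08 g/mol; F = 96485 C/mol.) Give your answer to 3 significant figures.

Q = 0.136 A × 6360 s = 865.0 C
Moles of electrons = 865.0 / 96485 = 0.008965 mol
Ca²⁺ + 2e⁻ → Ca, so n(Ca) = 0.008965 / 2 = 0.004483 mol
m = 0.004483 × 40.08 = 0.180 g

0.180 g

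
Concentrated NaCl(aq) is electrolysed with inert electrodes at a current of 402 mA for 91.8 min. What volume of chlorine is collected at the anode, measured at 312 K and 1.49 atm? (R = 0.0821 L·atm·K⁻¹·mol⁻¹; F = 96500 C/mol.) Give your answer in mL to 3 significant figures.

197 mL

Q = 0.402 A × 5508 s = 2214 C
n(e⁻) = 2214 / 96500 = 0.02294 mol
2Cl⁻ → Cl₂ + 2e⁻, so n(Cl₂) = 0.02294 / 2 = 0.01147 mol
V = nRT/P = 0.01147 × 0.0821 × 312 / 1.49 = 0.1972 L
= 197 mL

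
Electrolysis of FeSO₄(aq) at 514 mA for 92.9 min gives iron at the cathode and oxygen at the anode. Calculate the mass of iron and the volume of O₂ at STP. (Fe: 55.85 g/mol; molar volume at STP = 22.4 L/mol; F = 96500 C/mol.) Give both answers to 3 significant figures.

0.829 g Fe; 0.166 L O₂

Q = 0.514 × 5574 = 2865 C; n(e⁻) = 2865 / 96500 = 0.02969 mol
Cathode: Fe²⁺ + 2e⁻ → Fe → n(Fe) = 0.02969/2 = 0.01485 mol → 0.829 g
Anode: 2H₂O → O₂ + 4H⁺ + 4e⁻ → n(O₂) = 0.02969/4 = 0.007423 mol → 0.166 L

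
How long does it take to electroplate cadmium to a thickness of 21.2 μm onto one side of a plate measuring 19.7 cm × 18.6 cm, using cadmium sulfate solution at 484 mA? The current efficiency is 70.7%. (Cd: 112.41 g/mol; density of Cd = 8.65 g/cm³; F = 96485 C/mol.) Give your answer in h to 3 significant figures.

Plated area = 19.7 × 18.6 = 366.4 cm²
Volume = 366.4 × 21.2×10⁻⁴ cm = 0.7768 cm³
m(Cd) = 0.7768 × 8.65 = 6.719 g
n(Cd) = 6.719 / 112.41 = 0.05977 mol; n(e⁻) = 2 × 0.05977 = 0.1195 mol
Q = 0.1195 × 96485 / 0.707 = 16310 C
t = 16310 / 0.484 = 33700 s = 9.36 h

9.36 h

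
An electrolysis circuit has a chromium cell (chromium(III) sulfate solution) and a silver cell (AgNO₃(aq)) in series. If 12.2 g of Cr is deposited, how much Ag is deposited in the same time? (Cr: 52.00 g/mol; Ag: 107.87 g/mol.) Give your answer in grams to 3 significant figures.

75.9 g

n(Cr) = 12.2 / 52.00 = 0.2346 mol
Cr³⁺ + 3e⁻ → Cr, so n(e⁻) = 3 × 0.2346 = 0.7038 mol
Same current for the same time ⇒ same n(e⁻) = 0.7038 mol in both cells.
Ag⁺ + e⁻ → Ag, so n(Ag) = 0.7038 mol
m(Ag) = 0.7038 × 107.87 = 75.9 g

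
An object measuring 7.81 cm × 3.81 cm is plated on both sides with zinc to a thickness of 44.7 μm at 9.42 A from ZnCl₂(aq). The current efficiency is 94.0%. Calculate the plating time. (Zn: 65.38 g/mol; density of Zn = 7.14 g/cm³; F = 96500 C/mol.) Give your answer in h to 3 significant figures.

0.176 h

Plated area = 2 × 7.81 × 3.81 = 59.51 cm²
Volume = 59.51 × 44.7×10⁻⁴ cm = 0.2660 cm³
m(Zn) = 0.2660 × 7.14 = 1.899 g
n(Zn) = 1.899 / 65.38 = 0.02905 mol; n(e⁻) = 2 × 0.02905 = 0.05810 mol
Q = 0.05810 × 96500 / 0.940 = 5965 C
t = 5965 / 9.42 = 633.2 s = 0.176 h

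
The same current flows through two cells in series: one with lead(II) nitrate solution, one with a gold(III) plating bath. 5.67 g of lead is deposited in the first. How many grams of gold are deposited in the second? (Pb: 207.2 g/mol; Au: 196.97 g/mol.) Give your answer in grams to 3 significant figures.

3.59 g

n(Pb) = 5.67 / 207.2 = 0.02736 mol
Pb²⁺ + 2e⁻ → Pb, so n(e⁻) = 2 × 0.02736 = 0.05472 mol
In series, the same 0.05472 mol of electrons flows through the second cell.
Au³⁺ + 3e⁻ → Au, so n(Au) = 0.05472 / 3 = 0.01824 mol
m(Au) = 0.01824 × 196.97 = 3.59 g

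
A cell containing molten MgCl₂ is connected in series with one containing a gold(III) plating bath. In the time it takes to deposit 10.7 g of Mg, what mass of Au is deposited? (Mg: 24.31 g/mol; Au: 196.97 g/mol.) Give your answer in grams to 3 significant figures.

57.8 g

n(Mg) = 10.7 / 24.31 = 0.4401 mol
Mg²⁺ + 2e⁻ → Mg, so n(e⁻) = 2 × 0.4401 = 0.8802 mol
Same current for the same time ⇒ same n(e⁻) = 0.8802 mol in both cells.
Au³⁺ + 3e⁻ → Au, so n(Au) = 0.8802 / 3 = 0.2934 mol
m(Au) = 0.2934 × 196.97 = 57.8 g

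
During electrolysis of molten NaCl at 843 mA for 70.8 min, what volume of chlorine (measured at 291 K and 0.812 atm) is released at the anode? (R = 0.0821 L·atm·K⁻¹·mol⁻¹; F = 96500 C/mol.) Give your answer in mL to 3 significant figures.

Q = 0.843 A × 4248 s = 3581 C
Moles of electrons = 3581 / 96500 = 0.03711 mol
2Cl⁻ → Cl₂ + 2e⁻, so n(Cl₂) = 0.03711 / 2 = 0.01856 mol
V = nRT/P = 0.01856 × 0.0821 × 291 / 0.812 = 0.5461 L
= 546 mL

546 mL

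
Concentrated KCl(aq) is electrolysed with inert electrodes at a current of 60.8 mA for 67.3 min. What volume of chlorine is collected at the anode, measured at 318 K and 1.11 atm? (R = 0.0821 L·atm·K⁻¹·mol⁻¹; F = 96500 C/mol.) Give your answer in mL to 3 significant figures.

29.9 mL

Q = It = 0.0608 × 4038 = 245.5 C
n(e⁻) = 245.5 / 96500 = 0.002544 mol
2Cl⁻ → Cl₂ + 2e⁻, so n(Cl₂) = 0.002544 / 2 = 0.001272 mol
V = nRT/P = 0.001272 × 0.0821 × 318 / 1.11 = 0.02992 L
= 29.9 mL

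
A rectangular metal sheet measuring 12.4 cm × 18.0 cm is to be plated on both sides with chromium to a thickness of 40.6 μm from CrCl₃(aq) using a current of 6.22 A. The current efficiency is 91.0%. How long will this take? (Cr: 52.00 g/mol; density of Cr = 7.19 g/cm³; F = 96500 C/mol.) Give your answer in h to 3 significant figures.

3.56 h

Plated area = 2 × 12.4 × 18.0 = 446.4 cm²
Volume = 446.4 × 40.6×10⁻⁴ cm = 1.812 cm³
m(Cr) = 1.812 × 7.19 = 13.03 g
n(Cr) = 13.03 / 52.00 = 0.2506 mol; n(e⁻) = 3 × 0.2506 = 0.7518 mol
Q = 0.7518 × 96500 / 0.910 = 79720 C
t = 79720 / 6.22 = 12820 s = 3.56 h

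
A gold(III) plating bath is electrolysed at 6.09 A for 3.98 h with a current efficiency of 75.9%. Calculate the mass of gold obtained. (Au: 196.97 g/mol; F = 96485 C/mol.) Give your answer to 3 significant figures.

45.1 g

Q = 6.09 × 14328 = 87260 C
n(e⁻) = 87260 / 96485 = 0.9044 mol
Au³⁺ + 3e⁻ → Au, so theoretical m(Au) = 0.3015 × 196.97 = 59.39 g
Actual mass = 75.9% × 59.39 = 45.1 g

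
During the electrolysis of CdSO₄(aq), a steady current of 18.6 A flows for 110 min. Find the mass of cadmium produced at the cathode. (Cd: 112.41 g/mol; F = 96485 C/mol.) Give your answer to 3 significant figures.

Q = 18.6 A × 6600 s = 1.228×10^5 C
Moles of electrons = 1.228×10^5 / 96485 = 1.273 mol
Cd²⁺ + 2e⁻ → Cd, so n(Cd) = 1.273 / 2 = 0.6365 mol
m = 0.6365 × 112.41 = 71.5 g

71.5 g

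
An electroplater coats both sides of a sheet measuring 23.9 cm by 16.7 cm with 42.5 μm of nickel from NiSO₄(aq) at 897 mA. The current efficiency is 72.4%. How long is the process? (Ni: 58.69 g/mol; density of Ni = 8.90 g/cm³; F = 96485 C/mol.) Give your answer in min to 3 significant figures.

2550 min

Plated area = 2 × 23.9 × 16.7 = 798.3 cm²
Volume = 798.3 × 42.5×10⁻⁴ cm = 3.393 cm³
m(Ni) = 3.393 × 8.90 = 30.20 g
n(Ni) = 30.20 / 58.69 = 0.5146 mol; n(e⁻) = 2 × 0.5146 = 1.029 mol
Q = 1.029 × 96485 / 0.724 = 1.371×10^5 C
t = 1.371×10^5 / 0.897 = 1.528×10^5 s = 2550 min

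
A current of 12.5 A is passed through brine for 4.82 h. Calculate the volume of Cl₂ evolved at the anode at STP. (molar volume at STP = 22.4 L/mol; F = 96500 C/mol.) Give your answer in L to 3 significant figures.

Q = It = 12.5 × 17352 = 2.169×10^5 C
n(e⁻) = Q/F = 2.169×10^5/96500 = 2.248 mol
2Cl⁻ → Cl₂ + 2e⁻, so n(Cl₂) = 2.248 / 2 = 1.124 mol
V = 1.124 × 22.4 = 25.18 L

25.2 L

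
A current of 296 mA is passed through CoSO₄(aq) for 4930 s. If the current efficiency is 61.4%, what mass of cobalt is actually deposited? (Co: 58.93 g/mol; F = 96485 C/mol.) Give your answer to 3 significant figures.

0.274 g

Q = 0.296 × 4930 = 1459 C
n(e⁻) = 1459 / 96485 = 0.01512 mol
Co²⁺ + 2e⁻ → Co, so theoretical m(Co) = 0.007560 × 58.93 = 0.4455 g
Actual mass = 61.4% × 0.4455 = 0.274 g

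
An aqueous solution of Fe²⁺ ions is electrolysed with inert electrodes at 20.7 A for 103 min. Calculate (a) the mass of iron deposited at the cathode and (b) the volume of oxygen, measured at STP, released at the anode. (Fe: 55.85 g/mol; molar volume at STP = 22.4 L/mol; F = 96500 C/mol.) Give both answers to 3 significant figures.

37.0 g Fe; 7.42 L O₂

Q = 20.7 × 6180 = 1.279×10^5 C; n(e⁻) = 1.279×10^5 / 96500 = 1.325 mol
Cathode: Fe²⁺ + 2e⁻ → Fe → n(Fe) = 1.325/2 = 0.6625 mol → 37.0 g
Anode: 2H₂O → O₂ + 4H⁺ + 4e⁻ → n(O₂) = 1.325/4 = 0.3313 mol → 7.42 L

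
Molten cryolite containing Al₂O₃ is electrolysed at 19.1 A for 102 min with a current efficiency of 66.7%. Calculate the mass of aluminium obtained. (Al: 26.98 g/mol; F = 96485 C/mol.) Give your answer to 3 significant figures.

Q = 19.1 × 6120 = 1.169×10^5 C
n(e⁻) = 1.169×10^5 / 96485 = 1.212 mol
Al³⁺ + 3e⁻ → Al, so theoretical m(Al) = 0.4040 × 26.98 = 10.90 g
Actual mass = 66.7% × 10.90 = 7.27 g

7.27 g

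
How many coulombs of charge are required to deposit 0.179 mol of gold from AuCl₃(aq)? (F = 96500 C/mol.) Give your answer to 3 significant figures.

51800 C

Au³⁺ + 3e⁻ → Au, so n(e⁻) = 3 × 0.179 = 0.5370 mol
Q = 0.5370 × 96500 = 51820 C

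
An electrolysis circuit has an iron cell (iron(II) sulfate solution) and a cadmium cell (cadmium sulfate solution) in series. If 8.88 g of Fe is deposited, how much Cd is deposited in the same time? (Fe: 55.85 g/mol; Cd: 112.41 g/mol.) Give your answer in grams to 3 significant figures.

17.9 g

n(Fe) = 8.88 / 55.85 = 0.1590 mol
Fe²⁺ + 2e⁻ → Fe, so n(e⁻) = 2 × 0.1590 = 0.3180 mol
Same current for the same time ⇒ same n(e⁻) = 0.3180 mol in both cells.
Cd²⁺ + 2e⁻ → Cd, so n(Cd) = 0.3180 / 2 = 0.1590 mol
m(Cd) = 0.1590 × 112.41 = 17.9 g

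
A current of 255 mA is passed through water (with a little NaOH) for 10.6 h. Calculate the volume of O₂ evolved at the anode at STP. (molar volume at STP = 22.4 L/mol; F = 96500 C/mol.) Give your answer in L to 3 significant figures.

Q = 0.255 A × 38160 s = 9731 C
n(e⁻) = Q/F = 9731/96500 = 0.1008 mol
2H₂O → O₂ + 4H⁺ + 4e⁻, so n(O₂) = 0.1008 / 4 = 0.02520 mol
V = 0.02520 × 22.4 = 0.5645 L

0.565 L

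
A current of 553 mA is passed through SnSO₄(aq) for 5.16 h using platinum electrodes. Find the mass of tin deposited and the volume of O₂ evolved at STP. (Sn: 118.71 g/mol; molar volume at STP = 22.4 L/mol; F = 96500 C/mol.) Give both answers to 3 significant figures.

6.32 g Sn; 0.596 L O₂

Q = 0.553 × 18576 = 10270 C; n(e⁻) = 10270 / 96500 = 0.1064 mol
Cathode: Sn²⁺ + 2e⁻ → Sn → n(Sn) = 0.1064/2 = 0.05320 mol → 6.32 g
Anode: 2H₂O → O₂ + 4H⁺ + 4e⁻ → n(O₂) = 0.1064/4 = 0.02660 mol → 0.596 L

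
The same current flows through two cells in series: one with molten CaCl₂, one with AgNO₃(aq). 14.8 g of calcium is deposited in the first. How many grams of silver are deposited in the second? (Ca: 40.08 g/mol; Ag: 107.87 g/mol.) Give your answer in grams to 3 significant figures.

n(Ca) = 14.8 / 40.08 = 0.3693 mol
Ca²⁺ + 2e⁻ → Ca, so n(e⁻) = 2 × 0.3693 = 0.7386 mol
The cells are in series, so the same charge (and hence the same n(e⁻) = 0.7386 mol) passes through both.
Ag⁺ + e⁻ → Ag, so n(Ag) = 0.7386 mol
m(Ag) = 0.7386 × 107.87 = 79.7 g

79.7 g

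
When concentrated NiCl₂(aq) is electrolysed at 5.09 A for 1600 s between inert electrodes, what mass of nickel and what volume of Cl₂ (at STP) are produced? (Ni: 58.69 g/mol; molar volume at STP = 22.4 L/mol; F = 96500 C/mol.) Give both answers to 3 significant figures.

Q = 5.09 × 1600 = 8144 C; n(e⁻) = 8144 / 96500 = 0.08439 mol
Cathode: Ni²⁺ + 2e⁻ → Ni → n(Ni) = 0.08439/2 = 0.04220 mol → 2.48 g
Anode: 2Cl⁻ → Cl₂ + 2e⁻ → n(Cl₂) = 0.08439/2 = 0.04220 mol → 0.945 L

2.48 g Ni; 0.945 L Cl₂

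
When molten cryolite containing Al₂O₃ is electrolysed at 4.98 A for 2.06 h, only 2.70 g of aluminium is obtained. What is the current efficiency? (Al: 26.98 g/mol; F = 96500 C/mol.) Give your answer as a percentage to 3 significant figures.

78.4%

Q = 4.98 × 7416 = 36930 C
n(e⁻) = 36930 / 96500 = 0.3827 mol
Al³⁺ + 3e⁻ → Al, so theoretical n(Al) = 0.1276 mol → 3.443 g
Efficiency = 2.70 / 3.443 = 0.7842 = 78.4%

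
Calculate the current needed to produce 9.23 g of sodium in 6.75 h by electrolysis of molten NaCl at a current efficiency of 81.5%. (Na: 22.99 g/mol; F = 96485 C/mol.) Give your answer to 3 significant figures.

n(Na) = 9.23 / 22.99 = 0.4015 mol
Na⁺ + e⁻ → Na, so n(e⁻) = 0.4015 mol
Q = 0.4015 × 96485 / 0.815 = 47530 C
I = Q / t = 47530 / 24300 s = 1.96 A

1.96 A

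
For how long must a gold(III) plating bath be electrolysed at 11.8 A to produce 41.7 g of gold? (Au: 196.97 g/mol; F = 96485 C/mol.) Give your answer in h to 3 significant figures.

n(Au) = 41.7 / 196.97 = 0.2117 mol
Au³⁺ + 3e⁻ → Au, so n(e⁻) = 3 × 0.2117 = 0.6351 mol
Q = 0.6351 × 96485 = 61280 C
t = Q / I = 61280 / 11.8 = 5193 s = 1.44 h

1.44 h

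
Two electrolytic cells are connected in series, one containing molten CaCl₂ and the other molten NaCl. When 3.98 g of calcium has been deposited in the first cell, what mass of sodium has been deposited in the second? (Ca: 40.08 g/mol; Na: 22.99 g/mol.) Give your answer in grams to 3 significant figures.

4.57 g

n(Ca) = 3.98 / 40.08 = 0.09930 mol
Ca²⁺ + 2e⁻ → Ca, so n(e⁻) = 2 × 0.09930 = 0.1986 mol
The cells are in series, so the same charge (and hence the same n(e⁻) = 0.1986 mol) passes through both.
Na⁺ + e⁻ → Na, so n(Na) = 0.1986 mol
m(Na) = 0.1986 × 22.99 = 4.57 g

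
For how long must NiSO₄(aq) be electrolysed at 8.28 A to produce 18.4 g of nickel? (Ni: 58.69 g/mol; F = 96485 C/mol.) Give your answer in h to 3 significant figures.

2.03 h

n(Ni) = 18.4 / 58.69 = 0.3135 mol
Ni²⁺ + 2e⁻ → Ni, so n(e⁻) = 2 × 0.3135 = 0.6270 mol
Q = 0.6270 × 96485 = 60500 C
t = Q / I = 60500 / 8.28 = 7307 s = 2.03 h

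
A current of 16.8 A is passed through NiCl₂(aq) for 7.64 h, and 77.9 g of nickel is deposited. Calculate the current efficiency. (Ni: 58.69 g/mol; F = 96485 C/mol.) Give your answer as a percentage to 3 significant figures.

55.4%

Q = 16.8 × 27504 = 4.621×10^5 C
n(e⁻) = 4.621×10^5 / 96485 = 4.789 mol
Ni²⁺ + 2e⁻ → Ni, so theoretical n(Ni) = 2.395 mol → 140.6 g
Efficiency = 77.9 / 140.6 = 0.5541 = 55.4%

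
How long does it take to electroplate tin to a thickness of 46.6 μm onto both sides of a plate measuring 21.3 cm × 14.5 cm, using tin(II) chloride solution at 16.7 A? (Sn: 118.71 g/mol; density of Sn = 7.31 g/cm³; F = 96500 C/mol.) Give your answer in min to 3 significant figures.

34.1 min

Plated area = 2 × 21.3 × 14.5 = 617.7 cm²
Volume = 617.7 × 46.6×10⁻⁴ cm = 2.878 cm³
m(Sn) = 2.878 × 7.31 = 21.04 g
n(Sn) = 21.04 / 118.71 = 0.1772 mol; n(e⁻) = 2 × 0.1772 = 0.3544 mol
Q = 0.3544 × 96500 = 34200 C
t = 34200 / 16.7 = 2048 s = 34.1 min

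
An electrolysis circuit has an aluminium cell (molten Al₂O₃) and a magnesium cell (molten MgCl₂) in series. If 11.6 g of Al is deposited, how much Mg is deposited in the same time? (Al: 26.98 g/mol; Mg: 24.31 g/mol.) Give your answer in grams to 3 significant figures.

15.7 g

n(Al) = 11.6 / 26.98 = 0.4299 mol
Al³⁺ + 3e⁻ → Al, so n(e⁻) = 3 × 0.4299 = 1.290 mol
Same current for the same time ⇒ same n(e⁻) = 1.290 mol in both cells.
Mg²⁺ + 2e⁻ → Mg, so n(Mg) = 1.290 / 2 = 0.6450 mol
m(Mg) = 0.6450 × 24.31 = 15.7 g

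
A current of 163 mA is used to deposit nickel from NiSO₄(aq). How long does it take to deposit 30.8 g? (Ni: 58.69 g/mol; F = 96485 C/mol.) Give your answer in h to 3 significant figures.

n(Ni) = 30.8 / 58.69 = 0.5248 mol
Ni²⁺ + 2e⁻ → Ni, so n(e⁻) = 2 × 0.5248 = 1.050 mol
Q = 1.050 × 96485 = 1.013×10^5 C
t = Q / I = 1.013×10^5 / 0.163 = 6.215×10^5 s = 173 h

173 h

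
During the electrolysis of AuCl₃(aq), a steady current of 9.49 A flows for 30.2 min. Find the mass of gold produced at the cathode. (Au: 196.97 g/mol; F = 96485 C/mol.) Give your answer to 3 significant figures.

Q = 9.49 A × 1812 s = 17200 C
Moles of electrons = 17200 / 96485 = 0.1783 mol
Au³⁺ + 3e⁻ → Au, so n(Au) = 0.1783 / 3 = 0.05943 mol
m = 0.05943 × 196.97 = 11.7 g

11.7 g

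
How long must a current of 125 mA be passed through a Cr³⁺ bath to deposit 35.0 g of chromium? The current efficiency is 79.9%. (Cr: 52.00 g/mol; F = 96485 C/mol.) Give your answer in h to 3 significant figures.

n(Cr) = 35.0 / 52.00 = 0.6731 mol
Cr³⁺ + 3e⁻ → Cr, so n(e⁻) = 3 × 0.6731 = 2.019 mol
Q = 2.019 × 96485 / 0.799 = 2.438×10^5 C
t = Q / I = 2.438×10^5 / 0.125 = 1.950×10^6 s = 542 h

542 h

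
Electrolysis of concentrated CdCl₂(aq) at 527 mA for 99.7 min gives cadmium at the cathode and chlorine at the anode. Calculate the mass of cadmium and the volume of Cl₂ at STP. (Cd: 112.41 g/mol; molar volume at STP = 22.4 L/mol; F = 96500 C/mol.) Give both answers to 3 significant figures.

1.84 g Cd; 0.366 L Cl₂

Q = 0.527 × 5982 = 3153 C; n(e⁻) = 3153 / 96500 = 0.03267 mol
Cathode: Cd²⁺ + 2e⁻ → Cd → n(Cd) = 0.03267/2 = 0.01634 mol → 1.84 g
Anode: 2Cl⁻ → Cl₂ + 2e⁻ → n(Cl₂) = 0.03267/2 = 0.01634 mol → 0.366 L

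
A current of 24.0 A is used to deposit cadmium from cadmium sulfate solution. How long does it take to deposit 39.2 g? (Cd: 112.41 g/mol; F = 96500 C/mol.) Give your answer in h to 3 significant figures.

0.779 h

n(Cd) = 39.2 / 112.41 = 0.3487 mol
Cd²⁺ + 2e⁻ → Cd, so n(e⁻) = 2 × 0.3487 = 0.6974 mol
Q = 0.6974 × 96500 = 67300 C
t = Q / I = 67300 / 24.0 = 2804 s = 0.779 h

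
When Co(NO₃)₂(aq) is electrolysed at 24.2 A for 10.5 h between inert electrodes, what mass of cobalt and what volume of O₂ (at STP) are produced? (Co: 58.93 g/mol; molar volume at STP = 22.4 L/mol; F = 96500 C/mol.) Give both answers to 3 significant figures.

Q = 24.2 × 37800 = 9.148×10^5 C; n(e⁻) = 9.148×10^5 / 96500 = 9.480 mol
Cathode: Co²⁺ + 2e⁻ → Co → n(Co) = 9.480/2 = 4.740 mol → 279 g
Anode: 2H₂O → O₂ + 4H⁺ + 4e⁻ → n(O₂) = 9.480/4 = 2.370 mol → 53.1 L

279 g Co; 53.1 L O₂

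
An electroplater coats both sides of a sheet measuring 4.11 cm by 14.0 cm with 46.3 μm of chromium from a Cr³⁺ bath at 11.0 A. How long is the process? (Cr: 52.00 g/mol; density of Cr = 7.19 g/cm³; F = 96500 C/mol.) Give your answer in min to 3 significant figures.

Plated area = 2 × 4.11 × 14.0 = 115.1 cm²
Volume = 115.1 × 46.3×10⁻⁴ cm = 0.5329 cm³
m(Cr) = 0.5329 × 7.19 = 3.832 g
n(Cr) = 3.832 / 52.00 = 0.07369 mol; n(e⁻) = 3 × 0.07369 = 0.2211 mol
Q = 0.2211 × 96500 = 21340 C
t = 21340 / 11.0 = 1940 s = 32.3 min

32.3 min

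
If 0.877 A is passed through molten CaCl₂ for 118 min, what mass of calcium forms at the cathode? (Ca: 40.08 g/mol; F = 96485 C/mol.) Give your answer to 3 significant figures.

Charge passed = 0.877 × 7080 = 6209 C
n(e⁻) = Q/F = 6209/96485 = 0.06435 mol
Ca²⁺ + 2e⁻ → Ca, so n(Ca) = 0.06435 / 2 = 0.03218 mol
m = 0.03218 × 40.08 = 1.29 g

1.29 g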